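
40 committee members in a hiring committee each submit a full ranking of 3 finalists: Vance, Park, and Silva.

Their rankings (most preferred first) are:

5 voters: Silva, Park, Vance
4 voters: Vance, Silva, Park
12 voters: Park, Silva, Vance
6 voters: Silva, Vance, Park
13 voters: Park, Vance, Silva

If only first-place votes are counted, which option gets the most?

Park

First-place vote totals:
  Vance: 4
  Park: 25
  Silva: 11
Park has the most first-place votes.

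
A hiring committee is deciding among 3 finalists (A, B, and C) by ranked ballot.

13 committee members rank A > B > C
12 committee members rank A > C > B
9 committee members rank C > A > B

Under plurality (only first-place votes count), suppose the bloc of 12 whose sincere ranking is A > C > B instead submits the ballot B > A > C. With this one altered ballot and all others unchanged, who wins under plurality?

A

First-place totals with the altered ballot: A 13, B 12, C 9.
The winner is unchanged: still A.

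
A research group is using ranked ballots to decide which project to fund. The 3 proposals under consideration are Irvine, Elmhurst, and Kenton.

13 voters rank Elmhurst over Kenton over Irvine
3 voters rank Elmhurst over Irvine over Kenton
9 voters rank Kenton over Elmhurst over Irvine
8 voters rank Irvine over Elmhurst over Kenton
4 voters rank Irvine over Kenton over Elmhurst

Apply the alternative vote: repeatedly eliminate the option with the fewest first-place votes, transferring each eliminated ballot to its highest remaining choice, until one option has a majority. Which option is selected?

Elmhurst

Round 1: Elmhurst 16, Irvine 12, Kenton 9. Kenton has the fewest and is eliminated.
Round 2: Elmhurst 25, Irvine 12. Elmhurst has a majority.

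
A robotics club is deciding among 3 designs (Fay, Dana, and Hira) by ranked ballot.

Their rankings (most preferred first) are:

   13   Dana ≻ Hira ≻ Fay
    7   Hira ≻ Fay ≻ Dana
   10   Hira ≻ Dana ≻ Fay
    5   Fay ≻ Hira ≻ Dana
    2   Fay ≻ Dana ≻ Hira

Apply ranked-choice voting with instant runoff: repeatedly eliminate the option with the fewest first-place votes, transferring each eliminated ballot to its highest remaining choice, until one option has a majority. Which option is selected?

Hira

Round 1: Hira 17, Dana 13, Fay 7. Fay has the fewest and is eliminated.
Round 2: Hira 22, Dana 15. Hira has a majority.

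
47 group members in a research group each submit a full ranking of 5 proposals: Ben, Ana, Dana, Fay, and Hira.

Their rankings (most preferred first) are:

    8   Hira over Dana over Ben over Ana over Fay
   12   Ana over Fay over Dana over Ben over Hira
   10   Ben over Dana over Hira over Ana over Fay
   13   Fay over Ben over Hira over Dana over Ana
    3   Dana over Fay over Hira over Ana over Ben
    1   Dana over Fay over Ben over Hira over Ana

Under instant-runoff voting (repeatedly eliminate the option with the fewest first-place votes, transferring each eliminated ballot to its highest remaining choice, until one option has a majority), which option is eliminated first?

Dana

Round 1: Fay 13, Ana 12, Ben 10, Hira 8, Dana 4. Dana has the fewest and is eliminated.
Round 2: Fay 17, Ana 12, Ben 10, Hira 8. Hira has the fewest and is eliminated.
Round 3: Ben 18, Fay 17, Ana 12. Ana has the fewest and is eliminated.
Round 4: Fay 29, Ben 18. Fay has a majority.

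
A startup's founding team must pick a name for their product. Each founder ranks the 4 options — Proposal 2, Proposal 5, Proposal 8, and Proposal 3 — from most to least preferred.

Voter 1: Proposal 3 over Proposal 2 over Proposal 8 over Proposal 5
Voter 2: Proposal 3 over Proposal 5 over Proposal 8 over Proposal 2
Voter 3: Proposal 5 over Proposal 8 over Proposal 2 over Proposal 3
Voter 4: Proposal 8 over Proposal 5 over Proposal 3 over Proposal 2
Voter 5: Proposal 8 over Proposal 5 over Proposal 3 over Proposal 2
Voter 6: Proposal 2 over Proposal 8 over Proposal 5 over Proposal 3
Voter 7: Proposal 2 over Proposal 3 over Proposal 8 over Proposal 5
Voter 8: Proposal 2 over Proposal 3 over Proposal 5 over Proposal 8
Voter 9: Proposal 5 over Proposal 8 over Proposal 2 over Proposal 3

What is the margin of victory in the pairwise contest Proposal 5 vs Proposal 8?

1

Ballots ranking Proposal 5 above Proposal 8: 4.
Ballots ranking Proposal 8 above Proposal 5: 5.
Proposal 8 wins 5–4, a margin of 1.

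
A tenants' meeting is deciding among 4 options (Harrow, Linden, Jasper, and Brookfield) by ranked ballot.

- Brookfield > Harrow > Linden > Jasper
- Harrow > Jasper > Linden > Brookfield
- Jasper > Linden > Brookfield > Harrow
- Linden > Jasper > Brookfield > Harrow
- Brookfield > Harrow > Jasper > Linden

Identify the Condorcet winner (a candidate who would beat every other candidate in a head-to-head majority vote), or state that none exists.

There is no Condorcet winner

Head-to-head results (5 voters total):
Harrow vs Linden: Harrow wins 3–2.
Harrow vs Jasper: Harrow wins 3–2.
Harrow vs Brookfield: Brookfield wins 4–1.
Linden vs Jasper: Jasper wins 3–2.
Linden vs Brookfield: Linden wins 3–2.
Jasper vs Brookfield: Jasper wins 3–2.
No candidate beats all others: Harrow beats Linden beats Brookfield beats Harrow, a majority cycle.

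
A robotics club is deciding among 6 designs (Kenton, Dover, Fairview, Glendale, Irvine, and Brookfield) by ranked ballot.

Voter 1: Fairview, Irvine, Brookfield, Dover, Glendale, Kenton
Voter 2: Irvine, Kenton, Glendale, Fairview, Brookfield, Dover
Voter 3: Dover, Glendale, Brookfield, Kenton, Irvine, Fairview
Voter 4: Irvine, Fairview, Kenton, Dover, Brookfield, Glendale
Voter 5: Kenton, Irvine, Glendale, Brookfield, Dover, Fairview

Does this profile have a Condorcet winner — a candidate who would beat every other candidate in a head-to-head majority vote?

Head-to-head results (5 voters total):
Kenton vs Dover: Kenton wins 3–2.
Kenton vs Fairview: Kenton wins 3–2.
Kenton vs Glendale: Kenton wins 3–2.
Kenton vs Irvine: Irvine wins 3–2.
Kenton vs Brookfield: Kenton wins 3–2.
Dover vs Fairview: Fairview wins 3–2.
Dover vs Glendale: Dover wins 3–2.
Dover vs Irvine: Irvine wins 4–1.
Dover vs Brookfield: Brookfield wins 3–2.
Fairview vs Glendale: Glendale wins 3–2.
Fairview vs Irvine: Irvine wins 4–1.
Fairview vs Brookfield: Fairview wins 3–2.
Glendale vs Irvine: Irvine wins 4–1.
Glendale vs Brookfield: Glendale wins 3–2.
Irvine vs Brookfield: Irvine wins 4–1.
Irvine beats each rival — Kenton (3–2), Dover (4–1), Fairview (4–1), Glendale (4–1), Brookfield (4–1) — so Irvine is the Condorcet winner.

Yes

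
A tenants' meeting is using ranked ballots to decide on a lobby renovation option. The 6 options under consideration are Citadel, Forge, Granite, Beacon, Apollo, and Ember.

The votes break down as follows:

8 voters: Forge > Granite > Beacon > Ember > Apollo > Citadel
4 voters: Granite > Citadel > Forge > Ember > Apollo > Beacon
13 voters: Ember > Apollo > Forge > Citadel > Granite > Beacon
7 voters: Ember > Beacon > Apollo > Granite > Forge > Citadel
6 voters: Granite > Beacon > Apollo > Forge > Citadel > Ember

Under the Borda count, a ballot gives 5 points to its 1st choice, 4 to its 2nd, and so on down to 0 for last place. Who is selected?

Borda scores:
  Citadel: 8·0 + 4·4 + 13·2 + 7·0 + 6·1 = 48
  Forge: 8·5 + 4·3 + 13·3 + 7·1 + 6·2 = 110
  Granite: 8·4 + 4·5 + 13·1 + 7·2 + 6·5 = 109
  Beacon: 8·3 + 4·0 + 13·0 + 7·4 + 6·4 = 76
  Apollo: 8·1 + 4·1 + 13·4 + 7·3 + 6·3 = 103
  Ember: 8·2 + 4·2 + 13·5 + 7·5 + 6·0 = 124
Ember has the highest total.

Ember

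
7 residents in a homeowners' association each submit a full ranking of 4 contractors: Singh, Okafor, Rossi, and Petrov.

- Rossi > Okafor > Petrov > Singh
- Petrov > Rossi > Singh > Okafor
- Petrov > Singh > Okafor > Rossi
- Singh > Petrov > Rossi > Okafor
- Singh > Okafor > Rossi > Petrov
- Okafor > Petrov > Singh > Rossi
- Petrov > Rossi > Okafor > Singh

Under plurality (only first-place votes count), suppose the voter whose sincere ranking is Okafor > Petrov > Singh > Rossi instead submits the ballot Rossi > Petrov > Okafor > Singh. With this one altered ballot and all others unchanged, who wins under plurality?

Petrov

First-place totals with the altered ballot: Singh 2, Okafor 0, Rossi 2, Petrov 3.
The winner is unchanged: still Petrov.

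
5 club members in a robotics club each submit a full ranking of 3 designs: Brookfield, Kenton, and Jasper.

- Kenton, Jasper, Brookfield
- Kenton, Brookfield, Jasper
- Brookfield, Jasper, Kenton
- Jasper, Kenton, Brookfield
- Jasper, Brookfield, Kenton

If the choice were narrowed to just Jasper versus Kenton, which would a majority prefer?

Ballots ranking Jasper above Kenton: 3.
Ballots ranking Kenton above Jasper: 2.
Jasper wins the head-to-head, 3–2.

Jasper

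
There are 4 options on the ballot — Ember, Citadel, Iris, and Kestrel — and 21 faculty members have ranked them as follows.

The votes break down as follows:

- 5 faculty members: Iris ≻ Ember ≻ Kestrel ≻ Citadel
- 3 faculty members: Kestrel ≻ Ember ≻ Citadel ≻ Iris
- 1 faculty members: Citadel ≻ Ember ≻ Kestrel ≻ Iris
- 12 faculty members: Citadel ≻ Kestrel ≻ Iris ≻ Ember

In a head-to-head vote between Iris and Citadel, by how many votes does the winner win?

11

Ballots ranking Iris above Citadel: 5.
Ballots ranking Citadel above Iris: 3+1+12 = 16.
Citadel wins 16–5, a margin of 11.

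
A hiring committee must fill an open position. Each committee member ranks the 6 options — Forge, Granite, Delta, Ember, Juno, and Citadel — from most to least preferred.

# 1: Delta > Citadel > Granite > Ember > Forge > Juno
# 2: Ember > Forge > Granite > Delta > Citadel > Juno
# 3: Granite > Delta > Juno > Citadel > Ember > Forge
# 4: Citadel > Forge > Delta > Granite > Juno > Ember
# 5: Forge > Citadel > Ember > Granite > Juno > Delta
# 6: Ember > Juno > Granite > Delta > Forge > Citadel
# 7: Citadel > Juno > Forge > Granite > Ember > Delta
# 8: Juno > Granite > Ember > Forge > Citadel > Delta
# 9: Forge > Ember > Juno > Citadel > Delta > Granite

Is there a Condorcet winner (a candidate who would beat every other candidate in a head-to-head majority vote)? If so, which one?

Head-to-head results (9 voters total):
Forge vs Granite: Forge wins 5–4.
Forge vs Delta: Forge wins 6–3.
Forge vs Ember: Ember wins 5–4.
Forge vs Juno: Forge wins 5–4.
Forge vs Citadel: Forge wins 5–4.
Granite vs Delta: Granite wins 6–3.
Granite vs Ember: Granite wins 5–4.
Granite vs Juno: Granite wins 5–4.
Granite vs Citadel: Citadel wins 5–4.
Delta vs Ember: Ember wins 6–3.
Delta vs Juno: Juno wins 5–4.
Delta vs Citadel: Citadel wins 5–4.
Ember vs Juno: Ember wins 5–4.
Ember vs Citadel: Citadel wins 5–4.
Juno vs Citadel: Citadel wins 5–4.
No candidate beats all others: Forge beats Granite beats Ember beats Forge, a majority cycle.

No Condorcet winner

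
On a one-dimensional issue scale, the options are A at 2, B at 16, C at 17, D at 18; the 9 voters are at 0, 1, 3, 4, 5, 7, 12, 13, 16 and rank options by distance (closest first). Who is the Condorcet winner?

A

With single-peaked preferences on a line, the Condorcet winner is the candidate closest to the median voter.
The median voter (position 5) is closest to A at 2.
Check: A vs C — voters closer to A: 6 of 9.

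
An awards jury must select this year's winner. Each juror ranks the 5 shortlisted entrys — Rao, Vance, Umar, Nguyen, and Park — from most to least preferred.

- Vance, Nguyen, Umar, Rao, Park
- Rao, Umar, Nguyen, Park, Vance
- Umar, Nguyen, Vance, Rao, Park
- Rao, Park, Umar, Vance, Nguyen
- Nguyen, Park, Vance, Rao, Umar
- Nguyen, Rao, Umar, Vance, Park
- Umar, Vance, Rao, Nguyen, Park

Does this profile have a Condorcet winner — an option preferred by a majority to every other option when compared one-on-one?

Head-to-head results (7 voters total):
Rao vs Vance: Vance wins 4–3.
Rao vs Umar: Rao wins 4–3.
Rao vs Nguyen: Nguyen wins 4–3.
Rao vs Park: Rao wins 6–1.
Vance vs Umar: Umar wins 5–2.
Vance vs Nguyen: Nguyen wins 4–3.
Vance vs Park: Vance wins 4–3.
Umar vs Nguyen: Umar wins 4–3.
Umar vs Park: Umar wins 5–2.
Nguyen vs Park: Nguyen wins 6–1.
No candidate beats all others: Rao beats Umar beats Vance beats Rao, a majority cycle.

No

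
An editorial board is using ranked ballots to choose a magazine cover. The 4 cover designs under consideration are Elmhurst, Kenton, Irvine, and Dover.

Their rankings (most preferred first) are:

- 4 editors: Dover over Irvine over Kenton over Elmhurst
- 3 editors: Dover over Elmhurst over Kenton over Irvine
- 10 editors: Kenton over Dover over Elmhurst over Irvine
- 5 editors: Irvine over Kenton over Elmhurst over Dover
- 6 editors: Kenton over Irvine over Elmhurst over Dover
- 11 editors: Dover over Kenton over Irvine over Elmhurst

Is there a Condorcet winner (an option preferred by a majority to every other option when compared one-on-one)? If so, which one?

Kenton

Head-to-head results (39 voters total):
Elmhurst vs Kenton: Kenton wins 36–3.
Elmhurst vs Irvine: Irvine wins 26–13.
Elmhurst vs Dover: Dover wins 28–11.
Kenton vs Irvine: Kenton wins 30–9.
Kenton vs Dover: Kenton wins 21–18.
Irvine vs Dover: Dover wins 28–11.
Kenton beats each rival — Elmhurst (36–3), Irvine (30–9), Dover (21–18) — so Kenton is the Condorcet winner.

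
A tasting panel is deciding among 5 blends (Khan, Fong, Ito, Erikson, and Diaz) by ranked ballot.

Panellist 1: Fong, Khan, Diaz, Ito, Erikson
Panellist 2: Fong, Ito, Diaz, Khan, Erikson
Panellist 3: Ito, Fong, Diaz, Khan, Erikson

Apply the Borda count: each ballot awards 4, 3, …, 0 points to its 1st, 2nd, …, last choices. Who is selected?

Borda scores:
  Khan: 3 + 1 + 1 = 5
  Fong: 4 + 4 + 3 = 11
  Ito: 1 + 3 + 4 = 8
  Erikson: 0 + 0 + 0 = 0
  Diaz: 2 + 2 + 2 = 6
Fong has the highest total.

Fong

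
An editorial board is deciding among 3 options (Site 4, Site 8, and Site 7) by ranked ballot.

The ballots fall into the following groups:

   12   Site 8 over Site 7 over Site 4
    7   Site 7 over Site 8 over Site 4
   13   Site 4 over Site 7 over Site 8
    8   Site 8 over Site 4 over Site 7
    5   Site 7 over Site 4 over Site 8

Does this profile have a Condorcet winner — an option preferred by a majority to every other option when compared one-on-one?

Head-to-head results (45 voters total):
Site 4 vs Site 8: Site 8 wins 27–18.
Site 4 vs Site 7: Site 7 wins 24–21.
Site 8 vs Site 7: Site 7 wins 25–20.
Site 7 beats each rival — Site 4 (24–21), Site 8 (25–20) — so Site 7 is the Condorcet winner.

Yes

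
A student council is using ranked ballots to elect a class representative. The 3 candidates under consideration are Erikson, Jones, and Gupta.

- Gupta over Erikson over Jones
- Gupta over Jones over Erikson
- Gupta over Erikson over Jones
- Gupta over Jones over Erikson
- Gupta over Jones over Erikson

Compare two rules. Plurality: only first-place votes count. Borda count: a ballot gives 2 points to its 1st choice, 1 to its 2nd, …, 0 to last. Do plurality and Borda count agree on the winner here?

Yes

Plurality first-place counts: Erikson 0, Jones 0, Gupta 5 → Gupta.
Borda totals: Erikson 2, Jones 3, Gupta 10 → Gupta.
The two rules agree on Gupta.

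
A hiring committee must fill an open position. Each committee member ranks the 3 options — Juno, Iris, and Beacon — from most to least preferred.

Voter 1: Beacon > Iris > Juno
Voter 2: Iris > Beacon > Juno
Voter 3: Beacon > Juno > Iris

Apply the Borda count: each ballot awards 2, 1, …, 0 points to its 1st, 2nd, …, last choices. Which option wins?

Borda scores:
  Juno: 0 + 0 + 1 = 1
  Iris: 1 + 2 + 0 = 3
  Beacon: 2 + 1 + 2 = 5
Beacon has the highest total.

Beacon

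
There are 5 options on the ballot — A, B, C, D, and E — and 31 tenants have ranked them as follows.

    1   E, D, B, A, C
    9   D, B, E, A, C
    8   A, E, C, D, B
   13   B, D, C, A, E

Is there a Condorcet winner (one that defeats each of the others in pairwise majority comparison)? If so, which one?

D

Head-to-head results (31 voters total):
A vs B: B wins 23–8.
A vs C: A wins 18–13.
A vs D: D wins 23–8.
A vs E: A wins 21–10.
B vs C: B wins 23–8.
B vs D: D wins 18–13.
B vs E: B wins 22–9.
C vs D: D wins 23–8.
C vs E: E wins 18–13.
D vs E: D wins 22–9.
D beats each rival — A (23–8), B (18–13), C (23–8), E (22–9) — so D is the Condorcet winner.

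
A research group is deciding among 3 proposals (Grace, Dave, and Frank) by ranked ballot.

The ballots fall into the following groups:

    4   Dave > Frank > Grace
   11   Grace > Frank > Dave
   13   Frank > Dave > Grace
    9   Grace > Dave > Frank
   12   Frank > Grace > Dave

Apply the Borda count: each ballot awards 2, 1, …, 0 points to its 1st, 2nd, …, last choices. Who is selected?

Borda scores:
  Grace: 4·0 + 11·2 + 13·0 + 9·2 + 12·1 = 52
  Dave: 4·2 + 11·0 + 13·1 + 9·1 + 12·0 = 30
  Frank: 4·1 + 11·1 + 13·2 + 9·0 + 12·2 = 65
Frank has the highest total.

Frank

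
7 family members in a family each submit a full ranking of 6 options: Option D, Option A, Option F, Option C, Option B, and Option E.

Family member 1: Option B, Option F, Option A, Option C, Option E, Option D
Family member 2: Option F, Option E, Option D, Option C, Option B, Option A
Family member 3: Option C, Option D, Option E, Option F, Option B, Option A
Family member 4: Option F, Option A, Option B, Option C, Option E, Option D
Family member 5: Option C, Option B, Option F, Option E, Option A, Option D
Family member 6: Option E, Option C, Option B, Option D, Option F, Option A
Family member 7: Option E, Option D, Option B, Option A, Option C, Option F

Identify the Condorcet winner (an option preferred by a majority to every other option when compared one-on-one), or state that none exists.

Option C

Head-to-head results (7 voters total):
Option D vs Option A: Option D wins 4–3.
Option D vs Option F: Option F wins 4–3.
Option D vs Option C: Option C wins 5–2.
Option D vs Option B: Option B wins 4–3.
Option D vs Option E: Option E wins 6–1.
Option A vs Option F: Option F wins 6–1.
Option A vs Option C: Option C wins 4–3.
Option A vs Option B: Option B wins 6–1.
Option A vs Option E: Option E wins 5–2.
Option F vs Option C: Option C wins 4–3.
Option F vs Option B: Option B wins 4–3.
Option F vs Option E: Option F wins 4–3.
Option C vs Option B: Option C wins 4–3.
Option C vs Option E: Option C wins 4–3.
Option B vs Option E: Option E wins 4–3.
Option C beats each rival — Option D (5–2), Option A (4–3), Option F (4–3), Option B (4–3), Option E (4–3) — so Option C is the Condorcet winner.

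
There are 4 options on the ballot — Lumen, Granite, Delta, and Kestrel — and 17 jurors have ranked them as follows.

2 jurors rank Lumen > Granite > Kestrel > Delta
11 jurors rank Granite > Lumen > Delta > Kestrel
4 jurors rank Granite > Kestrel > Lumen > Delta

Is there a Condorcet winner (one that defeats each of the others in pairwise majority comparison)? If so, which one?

Granite

Head-to-head results (17 voters total):
Lumen vs Granite: Granite wins 15–2.
Lumen vs Delta: Lumen wins 17–0.
Lumen vs Kestrel: Lumen wins 13–4.
Granite vs Delta: Granite wins 17–0.
Granite vs Kestrel: Granite wins 17–0.
Delta vs Kestrel: Delta wins 11–6.
Granite beats each rival — Lumen (15–2), Delta (17–0), Kestrel (17–0) — so Granite is the Condorcet winner.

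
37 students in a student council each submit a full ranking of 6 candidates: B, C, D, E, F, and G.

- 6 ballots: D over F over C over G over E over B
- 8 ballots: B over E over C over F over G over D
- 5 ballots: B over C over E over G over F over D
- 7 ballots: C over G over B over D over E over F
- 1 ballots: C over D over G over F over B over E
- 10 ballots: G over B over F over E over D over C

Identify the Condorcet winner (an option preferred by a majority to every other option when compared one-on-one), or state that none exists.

Head-to-head results (37 voters total):
B vs C: B wins 23–14.
B vs D: B wins 30–7.
B vs E: B wins 31–6.
B vs F: B wins 30–7.
B vs G: G wins 24–13.
C vs D: C wins 21–16.
C vs E: C wins 19–18.
C vs F: C wins 21–16.
C vs G: C wins 27–10.
D vs E: E wins 23–14.
D vs F: F wins 23–14.
D vs G: G wins 30–7.
E vs F: E wins 20–17.
E vs G: G wins 24–13.
F vs G: G wins 23–14.
No candidate beats all others: B beats C beats G beats B, a majority cycle.

No Condorcet winner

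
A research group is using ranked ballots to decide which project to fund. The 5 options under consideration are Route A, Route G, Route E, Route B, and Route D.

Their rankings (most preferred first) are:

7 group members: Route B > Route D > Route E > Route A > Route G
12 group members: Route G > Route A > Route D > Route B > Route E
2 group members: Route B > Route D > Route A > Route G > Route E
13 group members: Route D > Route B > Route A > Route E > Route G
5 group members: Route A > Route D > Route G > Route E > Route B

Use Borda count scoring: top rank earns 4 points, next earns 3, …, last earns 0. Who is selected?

Borda scores:
  Route A: 7·1 + 12·3 + 2·2 + 13·2 + 5·4 = 93
  Route G: 7·0 + 12·4 + 2·1 + 13·0 + 5·2 = 60
  Route E: 7·2 + 12·0 + 2·0 + 13·1 + 5·1 = 32
  Route B: 7·4 + 12·1 + 2·4 + 13·3 + 5·0 = 87
  Route D: 7·3 + 12·2 + 2·3 + 13·4 + 5·3 = 118
Route D has the highest total.

Route D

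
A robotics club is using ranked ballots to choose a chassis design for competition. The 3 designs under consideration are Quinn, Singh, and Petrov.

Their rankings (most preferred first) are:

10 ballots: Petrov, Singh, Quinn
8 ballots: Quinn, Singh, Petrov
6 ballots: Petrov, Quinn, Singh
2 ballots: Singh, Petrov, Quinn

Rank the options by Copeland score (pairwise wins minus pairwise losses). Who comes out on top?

Petrov

Pairwise results:
  Quinn vs Singh: Quinn wins 14–12.
  Quinn vs Petrov: Petrov wins 18–8.
  Singh vs Petrov: Petrov wins 16–10.
Copeland scores (wins − losses):
  Quinn: 1 − 1 = 0
  Singh: 0 − 2 = -2
  Petrov: 2 − 0 = 2
Petrov has the best Copeland score.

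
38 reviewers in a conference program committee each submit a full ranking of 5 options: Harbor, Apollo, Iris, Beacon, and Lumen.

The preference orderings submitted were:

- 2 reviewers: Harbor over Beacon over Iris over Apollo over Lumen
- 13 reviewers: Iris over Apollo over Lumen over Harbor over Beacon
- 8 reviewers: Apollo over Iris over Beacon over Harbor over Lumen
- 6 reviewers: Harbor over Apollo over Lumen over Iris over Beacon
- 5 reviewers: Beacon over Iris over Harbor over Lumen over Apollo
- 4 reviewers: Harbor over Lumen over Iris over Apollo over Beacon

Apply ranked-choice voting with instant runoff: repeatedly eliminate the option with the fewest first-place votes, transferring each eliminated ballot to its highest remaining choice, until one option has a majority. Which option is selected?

Round 1: Iris 13, Harbor 12, Apollo 8, Beacon 5, Lumen 0. Lumen has the fewest and is eliminated.
Round 2: Iris 13, Harbor 12, Apollo 8, Beacon 5. Beacon has the fewest and is eliminated.
Round 3: Iris 18, Harbor 12, Apollo 8. Apollo has the fewest and is eliminated.
Round 4: Iris 26, Harbor 12. Iris has a majority.

Iris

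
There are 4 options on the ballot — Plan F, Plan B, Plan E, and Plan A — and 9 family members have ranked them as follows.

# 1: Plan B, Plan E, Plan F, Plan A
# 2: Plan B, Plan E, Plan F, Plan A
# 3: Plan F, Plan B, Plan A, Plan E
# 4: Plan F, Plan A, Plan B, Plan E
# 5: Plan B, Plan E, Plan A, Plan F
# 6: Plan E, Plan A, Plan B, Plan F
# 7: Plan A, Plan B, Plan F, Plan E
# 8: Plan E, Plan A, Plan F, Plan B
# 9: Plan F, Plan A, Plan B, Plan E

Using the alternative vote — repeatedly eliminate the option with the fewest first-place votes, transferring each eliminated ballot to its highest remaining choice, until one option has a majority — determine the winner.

Plan B

Round 1: Plan F 3, Plan B 3, Plan E 2, Plan A 1. Plan A has the fewest and is eliminated.
Round 2: Plan B 4, Plan F 3, Plan E 2. Plan E has the fewest and is eliminated.
Round 3: Plan B 5, Plan F 4. Plan B has a majority.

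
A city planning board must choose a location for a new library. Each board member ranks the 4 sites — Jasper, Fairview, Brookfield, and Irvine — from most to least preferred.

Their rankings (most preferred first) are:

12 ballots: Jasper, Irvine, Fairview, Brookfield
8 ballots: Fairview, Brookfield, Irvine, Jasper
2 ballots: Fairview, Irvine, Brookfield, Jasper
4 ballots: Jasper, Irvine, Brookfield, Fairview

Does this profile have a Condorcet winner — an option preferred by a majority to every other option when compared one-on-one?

Head-to-head results (26 voters total):
Jasper vs Fairview: Jasper wins 16–10.
Jasper vs Brookfield: Jasper wins 16–10.
Jasper vs Irvine: Jasper wins 16–10.
Fairview vs Brookfield: Fairview wins 22–4.
Fairview vs Irvine: Irvine wins 16–10.
Brookfield vs Irvine: Irvine wins 18–8.
Jasper beats each rival — Fairview (16–10), Brookfield (16–10), Irvine (16–10) — so Jasper is the Condorcet winner.

Yes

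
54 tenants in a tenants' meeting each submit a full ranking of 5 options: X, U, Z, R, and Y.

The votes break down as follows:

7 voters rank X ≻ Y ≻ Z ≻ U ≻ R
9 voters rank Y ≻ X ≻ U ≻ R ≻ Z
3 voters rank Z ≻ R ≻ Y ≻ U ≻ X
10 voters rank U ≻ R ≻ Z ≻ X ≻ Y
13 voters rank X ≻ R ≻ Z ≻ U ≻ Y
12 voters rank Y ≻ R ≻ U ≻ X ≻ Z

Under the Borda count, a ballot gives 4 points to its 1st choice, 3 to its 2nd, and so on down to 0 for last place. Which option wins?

X

Borda scores:
  X: 7·4 + 9·3 + 3·0 + 10·1 + 13·4 + 12·1 = 129
  U: 7·1 + 9·2 + 3·1 + 10·4 + 13·1 + 12·2 = 105
  Z: 7·2 + 9·0 + 3·4 + 10·2 + 13·2 + 12·0 = 72
  R: 7·0 + 9·1 + 3·3 + 10·3 + 13·3 + 12·3 = 123
  Y: 7·3 + 9·4 + 3·2 + 10·0 + 13·0 + 12·4 = 111
X has the highest total.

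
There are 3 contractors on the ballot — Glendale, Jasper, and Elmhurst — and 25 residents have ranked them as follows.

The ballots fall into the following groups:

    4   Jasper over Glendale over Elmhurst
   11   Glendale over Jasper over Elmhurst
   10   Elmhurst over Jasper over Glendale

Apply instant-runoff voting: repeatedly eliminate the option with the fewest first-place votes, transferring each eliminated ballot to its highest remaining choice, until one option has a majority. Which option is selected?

Glendale

Round 1: Glendale 11, Elmhurst 10, Jasper 4. Jasper has the fewest and is eliminated.
Round 2: Glendale 15, Elmhurst 10. Glendale has a majority.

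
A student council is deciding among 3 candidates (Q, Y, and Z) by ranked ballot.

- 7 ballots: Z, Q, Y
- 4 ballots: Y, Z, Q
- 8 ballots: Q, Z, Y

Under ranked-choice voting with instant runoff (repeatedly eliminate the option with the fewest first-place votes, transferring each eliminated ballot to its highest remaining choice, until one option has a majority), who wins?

Round 1: Q 8, Z 7, Y 4. Y has the fewest and is eliminated.
Round 2: Z 11, Q 8. Z has a majority.

Z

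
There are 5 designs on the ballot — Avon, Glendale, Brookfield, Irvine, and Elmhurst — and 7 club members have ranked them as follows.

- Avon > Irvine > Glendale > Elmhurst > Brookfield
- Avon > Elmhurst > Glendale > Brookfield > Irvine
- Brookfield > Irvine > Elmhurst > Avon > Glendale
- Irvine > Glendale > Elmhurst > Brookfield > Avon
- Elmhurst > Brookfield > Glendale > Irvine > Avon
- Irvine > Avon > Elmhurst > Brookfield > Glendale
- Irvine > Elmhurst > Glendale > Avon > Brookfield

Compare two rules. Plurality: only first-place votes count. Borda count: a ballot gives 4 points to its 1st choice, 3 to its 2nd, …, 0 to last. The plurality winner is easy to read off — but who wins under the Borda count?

Irvine

Plurality first-place counts: Avon 2, Glendale 0, Brookfield 1, Irvine 3, Elmhurst 1 → Irvine.
Borda totals: Avon 13, Glendale 11, Brookfield 10, Irvine 19, Elmhurst 17 → Irvine.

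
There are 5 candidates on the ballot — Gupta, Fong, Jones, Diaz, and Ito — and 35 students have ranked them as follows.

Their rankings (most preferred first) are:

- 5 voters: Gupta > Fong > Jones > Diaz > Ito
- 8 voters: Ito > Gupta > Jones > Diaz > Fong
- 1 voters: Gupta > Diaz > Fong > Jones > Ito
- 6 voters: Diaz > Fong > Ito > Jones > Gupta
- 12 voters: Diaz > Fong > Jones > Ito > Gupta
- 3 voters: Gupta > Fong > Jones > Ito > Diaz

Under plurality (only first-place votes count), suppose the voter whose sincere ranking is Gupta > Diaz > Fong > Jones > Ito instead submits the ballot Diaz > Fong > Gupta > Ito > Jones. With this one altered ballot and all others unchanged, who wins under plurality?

First-place totals with the altered ballot: Gupta 8, Fong 0, Jones 0, Diaz 19, Ito 8.
The winner is unchanged: still Diaz.

Diaz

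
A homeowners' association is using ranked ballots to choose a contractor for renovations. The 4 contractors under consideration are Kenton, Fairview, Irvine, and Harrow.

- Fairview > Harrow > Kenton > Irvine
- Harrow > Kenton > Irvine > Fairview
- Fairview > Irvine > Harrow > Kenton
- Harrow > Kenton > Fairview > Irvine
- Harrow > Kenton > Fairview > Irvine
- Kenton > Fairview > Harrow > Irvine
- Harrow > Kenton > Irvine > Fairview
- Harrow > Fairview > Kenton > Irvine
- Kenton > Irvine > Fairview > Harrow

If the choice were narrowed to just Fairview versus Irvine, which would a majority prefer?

Fairview

Ballots ranking Fairview above Irvine: 6.
Ballots ranking Irvine above Fairview: 3.
Fairview wins the head-to-head, 6–3.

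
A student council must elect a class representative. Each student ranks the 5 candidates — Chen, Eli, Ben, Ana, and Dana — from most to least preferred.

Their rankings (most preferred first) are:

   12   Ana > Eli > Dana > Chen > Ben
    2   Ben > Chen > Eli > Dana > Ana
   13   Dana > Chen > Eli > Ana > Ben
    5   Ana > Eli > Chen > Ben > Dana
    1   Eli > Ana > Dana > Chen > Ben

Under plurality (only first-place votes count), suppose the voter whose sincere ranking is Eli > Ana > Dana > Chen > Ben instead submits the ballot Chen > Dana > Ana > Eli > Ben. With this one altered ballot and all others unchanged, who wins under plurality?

First-place totals with the altered ballot: Chen 1, Eli 0, Ben 2, Ana 17, Dana 13.
The winner is unchanged: still Ana.

Ana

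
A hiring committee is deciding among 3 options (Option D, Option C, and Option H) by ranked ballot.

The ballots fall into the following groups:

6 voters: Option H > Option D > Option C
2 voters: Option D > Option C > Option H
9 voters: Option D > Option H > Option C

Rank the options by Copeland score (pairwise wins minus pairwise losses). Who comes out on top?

Option D

Pairwise results:
  Option D vs Option C: Option D wins 17–0.
  Option D vs Option H: Option D wins 11–6.
  Option C vs Option H: Option H wins 15–2.
Copeland scores (wins − losses):
  Option D: 2 − 0 = 2
  Option C: 0 − 2 = -2
  Option H: 1 − 1 = 0
Option D has the best Copeland score.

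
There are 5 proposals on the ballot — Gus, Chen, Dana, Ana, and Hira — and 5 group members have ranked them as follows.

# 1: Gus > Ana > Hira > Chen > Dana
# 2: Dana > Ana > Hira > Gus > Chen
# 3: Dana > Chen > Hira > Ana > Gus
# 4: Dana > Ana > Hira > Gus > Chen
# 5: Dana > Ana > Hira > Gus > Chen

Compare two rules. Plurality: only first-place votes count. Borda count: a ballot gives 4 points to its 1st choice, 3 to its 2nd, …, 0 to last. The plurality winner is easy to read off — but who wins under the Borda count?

Plurality first-place counts: Gus 1, Chen 0, Dana 4, Ana 0, Hira 0 → Dana.
Borda totals: Gus 7, Chen 4, Dana 16, Ana 13, Hira 10 → Dana.

Dana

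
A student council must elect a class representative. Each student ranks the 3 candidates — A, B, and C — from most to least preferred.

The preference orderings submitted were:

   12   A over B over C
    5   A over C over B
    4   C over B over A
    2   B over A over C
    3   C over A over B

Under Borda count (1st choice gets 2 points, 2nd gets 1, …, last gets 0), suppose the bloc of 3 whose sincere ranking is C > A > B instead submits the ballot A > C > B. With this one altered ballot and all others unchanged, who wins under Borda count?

Borda totals with the altered ballot: A 42, B 20, C 16.
The winner is unchanged: still A.

A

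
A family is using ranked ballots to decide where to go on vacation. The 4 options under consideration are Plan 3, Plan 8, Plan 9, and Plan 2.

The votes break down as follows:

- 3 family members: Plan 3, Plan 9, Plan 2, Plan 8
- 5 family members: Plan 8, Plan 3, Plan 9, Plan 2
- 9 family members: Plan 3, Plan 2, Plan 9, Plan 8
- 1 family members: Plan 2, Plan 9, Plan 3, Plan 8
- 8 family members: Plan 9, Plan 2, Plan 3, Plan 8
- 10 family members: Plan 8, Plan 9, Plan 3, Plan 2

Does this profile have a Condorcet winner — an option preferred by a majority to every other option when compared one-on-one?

Yes

Head-to-head results (36 voters total):
Plan 3 vs Plan 8: Plan 3 wins 21–15.
Plan 3 vs Plan 9: Plan 9 wins 19–17.
Plan 3 vs Plan 2: Plan 3 wins 27–9.
Plan 8 vs Plan 9: Plan 9 wins 21–15.
Plan 8 vs Plan 2: Plan 2 wins 21–15.
Plan 9 vs Plan 2: Plan 9 wins 26–10.
Plan 9 beats each rival — Plan 3 (19–17), Plan 8 (21–15), Plan 2 (26–10) — so Plan 9 is the Condorcet winner.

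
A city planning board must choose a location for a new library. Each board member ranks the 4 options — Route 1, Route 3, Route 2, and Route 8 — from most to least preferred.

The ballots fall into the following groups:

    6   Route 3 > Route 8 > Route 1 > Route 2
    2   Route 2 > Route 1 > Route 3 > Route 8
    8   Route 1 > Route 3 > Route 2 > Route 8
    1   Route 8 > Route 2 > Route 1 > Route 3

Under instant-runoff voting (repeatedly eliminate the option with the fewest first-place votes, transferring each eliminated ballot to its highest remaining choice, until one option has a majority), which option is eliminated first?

Round 1: Route 1 8, Route 3 6, Route 2 2, Route 8 1. Route 8 has the fewest and is eliminated.
Round 2: Route 1 8, Route 3 6, Route 2 3. Route 2 has the fewest and is eliminated.
Round 3: Route 1 11, Route 3 6. Route 1 has a majority.

Route 8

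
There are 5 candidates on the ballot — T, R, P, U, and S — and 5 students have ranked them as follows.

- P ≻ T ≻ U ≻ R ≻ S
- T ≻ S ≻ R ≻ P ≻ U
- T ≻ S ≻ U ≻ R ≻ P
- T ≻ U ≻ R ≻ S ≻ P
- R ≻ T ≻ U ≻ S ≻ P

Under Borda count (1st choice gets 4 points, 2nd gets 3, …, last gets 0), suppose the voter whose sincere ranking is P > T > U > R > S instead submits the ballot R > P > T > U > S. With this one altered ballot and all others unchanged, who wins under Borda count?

Borda totals with the altered ballot: T 17, R 13, P 4, U 8, S 8.
The winner is unchanged: still T.

T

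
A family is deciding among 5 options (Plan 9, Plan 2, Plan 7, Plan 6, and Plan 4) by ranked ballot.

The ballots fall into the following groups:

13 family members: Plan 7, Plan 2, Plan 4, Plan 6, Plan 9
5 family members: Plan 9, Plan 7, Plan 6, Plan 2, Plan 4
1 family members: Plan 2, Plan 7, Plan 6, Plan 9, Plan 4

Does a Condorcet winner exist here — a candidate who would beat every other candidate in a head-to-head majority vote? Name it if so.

Head-to-head results (19 voters total):
Plan 9 vs Plan 2: Plan 2 wins 14–5.
Plan 9 vs Plan 7: Plan 7 wins 14–5.
Plan 9 vs Plan 6: Plan 6 wins 14–5.
Plan 9 vs Plan 4: Plan 4 wins 13–6.
Plan 2 vs Plan 7: Plan 7 wins 18–1.
Plan 2 vs Plan 6: Plan 2 wins 14–5.
Plan 2 vs Plan 4: Plan 2 wins 19–0.
Plan 7 vs Plan 6: Plan 7 wins 19–0.
Plan 7 vs Plan 4: Plan 7 wins 19–0.
Plan 6 vs Plan 4: Plan 4 wins 13–6.
Plan 7 beats each rival — Plan 9 (14–5), Plan 2 (18–1), Plan 6 (19–0), Plan 4 (19–0) — so Plan 7 is the Condorcet winner.

Plan 7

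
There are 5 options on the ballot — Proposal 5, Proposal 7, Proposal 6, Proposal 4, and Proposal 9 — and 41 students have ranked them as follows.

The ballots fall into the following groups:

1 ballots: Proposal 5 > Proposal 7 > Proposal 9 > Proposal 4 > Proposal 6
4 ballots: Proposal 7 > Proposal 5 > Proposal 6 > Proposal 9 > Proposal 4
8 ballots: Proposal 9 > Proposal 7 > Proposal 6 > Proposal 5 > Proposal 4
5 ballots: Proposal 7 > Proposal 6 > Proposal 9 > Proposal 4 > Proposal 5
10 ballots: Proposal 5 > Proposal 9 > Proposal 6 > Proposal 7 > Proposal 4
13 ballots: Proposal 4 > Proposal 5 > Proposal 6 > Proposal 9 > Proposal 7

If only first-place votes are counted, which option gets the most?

First-place vote totals:
  Proposal 5: 11
  Proposal 7: 9
  Proposal 6: 0
  Proposal 4: 13
  Proposal 9: 8
Proposal 4 has the most first-place votes.

Proposal 4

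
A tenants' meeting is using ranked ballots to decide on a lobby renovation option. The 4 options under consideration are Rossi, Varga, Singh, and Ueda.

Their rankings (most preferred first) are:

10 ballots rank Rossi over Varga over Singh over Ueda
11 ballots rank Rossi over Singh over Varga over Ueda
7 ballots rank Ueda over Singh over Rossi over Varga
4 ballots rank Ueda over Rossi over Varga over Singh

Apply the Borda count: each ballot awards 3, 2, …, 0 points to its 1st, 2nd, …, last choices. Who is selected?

Rossi

Borda scores:
  Rossi: 10·3 + 11·3 + 7·1 + 4·2 = 78
  Varga: 10·2 + 11·1 + 7·0 + 4·1 = 35
  Singh: 10·1 + 11·2 + 7·2 + 4·0 = 46
  Ueda: 10·0 + 11·0 + 7·3 + 4·3 = 33
Rossi has the highest total.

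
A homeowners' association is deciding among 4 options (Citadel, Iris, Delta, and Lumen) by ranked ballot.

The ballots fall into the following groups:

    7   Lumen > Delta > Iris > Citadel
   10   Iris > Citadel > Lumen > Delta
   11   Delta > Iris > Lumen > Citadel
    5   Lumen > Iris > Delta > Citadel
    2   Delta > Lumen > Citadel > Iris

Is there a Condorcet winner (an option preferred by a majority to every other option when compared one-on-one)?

Head-to-head results (35 voters total):
Citadel vs Iris: Iris wins 33–2.
Citadel vs Delta: Delta wins 25–10.
Citadel vs Lumen: Lumen wins 25–10.
Iris vs Delta: Delta wins 20–15.
Iris vs Lumen: Iris wins 21–14.
Delta vs Lumen: Lumen wins 22–13.
No candidate beats all others: Iris beats Lumen beats Delta beats Iris, a majority cycle.

No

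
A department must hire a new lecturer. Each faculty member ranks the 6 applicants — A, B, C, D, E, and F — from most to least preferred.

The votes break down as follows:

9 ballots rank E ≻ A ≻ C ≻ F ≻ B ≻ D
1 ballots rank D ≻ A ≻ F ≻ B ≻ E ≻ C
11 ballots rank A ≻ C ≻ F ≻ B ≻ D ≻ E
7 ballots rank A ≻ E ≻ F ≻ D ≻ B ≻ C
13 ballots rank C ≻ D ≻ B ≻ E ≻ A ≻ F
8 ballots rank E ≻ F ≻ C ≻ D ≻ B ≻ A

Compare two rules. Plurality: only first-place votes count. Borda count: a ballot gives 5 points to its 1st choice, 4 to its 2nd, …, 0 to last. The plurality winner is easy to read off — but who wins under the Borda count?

Plurality first-place counts: A 18, B 0, C 13, D 1, E 17, F 0 → A.
Borda totals: A 143, B 87, C 160, D 98, E 140, F 107 → C.

C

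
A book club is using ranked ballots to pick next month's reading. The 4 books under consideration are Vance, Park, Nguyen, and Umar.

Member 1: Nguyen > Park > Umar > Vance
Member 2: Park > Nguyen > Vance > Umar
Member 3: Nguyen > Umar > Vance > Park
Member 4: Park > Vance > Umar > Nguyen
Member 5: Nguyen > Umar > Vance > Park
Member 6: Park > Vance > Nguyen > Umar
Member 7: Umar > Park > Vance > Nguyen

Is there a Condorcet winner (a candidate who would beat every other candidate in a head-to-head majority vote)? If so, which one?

Park

Head-to-head results (7 voters total):
Vance vs Park: Park wins 5–2.
Vance vs Nguyen: Nguyen wins 4–3.
Vance vs Umar: Umar wins 4–3.
Park vs Nguyen: Park wins 4–3.
Park vs Umar: Park wins 4–3.
Nguyen vs Umar: Nguyen wins 5–2.
Park beats each rival — Vance (5–2), Nguyen (4–3), Umar (4–3) — so Park is the Condorcet winner.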